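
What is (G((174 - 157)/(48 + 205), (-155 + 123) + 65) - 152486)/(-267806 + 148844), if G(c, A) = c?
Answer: 4286549/3344154 ≈ 1.2818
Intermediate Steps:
(G((174 - 157)/(48 + 205), (-155 + 123) + 65) - 152486)/(-267806 + 148844) = ((174 - 157)/(48 + 205) - 152486)/(-267806 + 148844) = (17/253 - 152486)/(-118962) = (17*(1/253) - 152486)*(-1/118962) = (17/253 - 152486)*(-1/118962) = -38578941/253*(-1/118962) = 4286549/3344154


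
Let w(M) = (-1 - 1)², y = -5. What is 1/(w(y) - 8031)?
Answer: -1/8027 ≈ -0.00012458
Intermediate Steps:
w(M) = 4 (w(M) = (-2)² = 4)
1/(w(y) - 8031) = 1/(4 - 8031) = 1/(-8027) = -1/8027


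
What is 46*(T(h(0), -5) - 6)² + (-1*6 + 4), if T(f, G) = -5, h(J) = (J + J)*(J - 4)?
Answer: 5564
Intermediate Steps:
h(J) = 2*J*(-4 + J) (h(J) = (2*J)*(-4 + J) = 2*J*(-4 + J))
46*(T(h(0), -5) - 6)² + (-1*6 + 4) = 46*(-5 - 6)² + (-1*6 + 4) = 46*(-11)² + (-6 + 4) = 46*121 - 2 = 5566 - 2 = 5564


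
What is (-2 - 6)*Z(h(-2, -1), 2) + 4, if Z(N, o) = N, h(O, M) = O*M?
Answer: -12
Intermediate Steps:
h(O, M) = M*O
(-2 - 6)*Z(h(-2, -1), 2) + 4 = (-2 - 6)*(-1*(-2)) + 4 = -8*2 + 4 = -16 + 4 = -12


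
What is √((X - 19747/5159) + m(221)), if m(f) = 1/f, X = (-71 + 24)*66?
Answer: 3*I*√9154902788174/162877 ≈ 55.73*I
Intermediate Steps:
X = -3102 (X = -47*66 = -3102)
√((X - 19747/5159) + m(221)) = √((-3102 - 19747/5159) + 1/221) = √((-3102 - 19747*1/5159) + 1/221) = √((-3102 - 2821/737) + 1/221) = √(-2288995/737 + 1/221) = √(-505867158/162877) = 3*I*√9154902788174/162877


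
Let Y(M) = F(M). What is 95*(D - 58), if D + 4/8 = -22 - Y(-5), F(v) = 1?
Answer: -15485/2 ≈ -7742.5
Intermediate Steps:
Y(M) = 1
D = -47/2 (D = -½ + (-22 - 1*1) = -½ + (-22 - 1) = -½ - 23 = -47/2 ≈ -23.500)
95*(D - 58) = 95*(-47/2 - 58) = 95*(-163/2) = -15485/2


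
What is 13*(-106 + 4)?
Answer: -1326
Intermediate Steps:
13*(-106 + 4) = 13*(-102) = -1326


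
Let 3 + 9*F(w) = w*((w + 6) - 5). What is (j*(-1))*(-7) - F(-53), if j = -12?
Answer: -3509/9 ≈ -389.89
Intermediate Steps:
F(w) = -⅓ + w*(1 + w)/9 (F(w) = -⅓ + (w*((w + 6) - 5))/9 = -⅓ + (w*((6 + w) - 5))/9 = -⅓ + (w*(1 + w))/9 = -⅓ + w*(1 + w)/9)
(j*(-1))*(-7) - F(-53) = -12*(-1)*(-7) - (-⅓ + (⅑)*(-53) + (⅑)*(-53)²) = 12*(-7) - (-⅓ - 53/9 + (⅑)*2809) = -84 - (-⅓ - 53/9 + 2809/9) = -84 - 1*2753/9 = -84 - 2753/9 = -3509/9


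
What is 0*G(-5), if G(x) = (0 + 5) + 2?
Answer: 0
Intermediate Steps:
G(x) = 7 (G(x) = 5 + 2 = 7)
0*G(-5) = 0*7 = 0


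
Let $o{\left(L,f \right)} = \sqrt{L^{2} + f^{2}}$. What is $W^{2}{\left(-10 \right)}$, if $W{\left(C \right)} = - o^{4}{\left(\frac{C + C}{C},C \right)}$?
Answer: $116985856$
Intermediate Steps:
$W{\left(C \right)} = - \left(4 + C^{2}\right)^{2}$ ($W{\left(C \right)} = - \left(\sqrt{\left(\frac{C + C}{C}\right)^{2} + C^{2}}\right)^{4} = - \left(\sqrt{\left(\frac{2 C}{C}\right)^{2} + C^{2}}\right)^{4} = - \left(\sqrt{2^{2} + C^{2}}\right)^{4} = - \left(\sqrt{4 + C^{2}}\right)^{4} = - \left(4 + C^{2}\right)^{2}$)
$W^{2}{\left(-10 \right)} = \left(- \left(4 + \left(-10\right)^{2}\right)^{2}\right)^{2} = \left(- \left(4 + 100\right)^{2}\right)^{2} = \left(- 104^{2}\right)^{2} = \left(\left(-1\right) 10816\right)^{2} = \left(-10816\right)^{2} = 116985856$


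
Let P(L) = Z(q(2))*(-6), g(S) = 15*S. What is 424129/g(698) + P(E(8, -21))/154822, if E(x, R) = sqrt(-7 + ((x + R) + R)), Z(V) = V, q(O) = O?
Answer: 32832187199/810493170 ≈ 40.509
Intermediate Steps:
E(x, R) = sqrt(-7 + x + 2*R) (E(x, R) = sqrt(-7 + ((R + x) + R)) = sqrt(-7 + (x + 2*R)) = sqrt(-7 + x + 2*R))
P(L) = -12 (P(L) = 2*(-6) = -12)
424129/g(698) + P(E(8, -21))/154822 = 424129/((15*698)) - 12/154822 = 424129/10470 - 12*1/154822 = 424129*(1/10470) - 6/77411 = 424129/10470 - 6/77411 = 32832187199/810493170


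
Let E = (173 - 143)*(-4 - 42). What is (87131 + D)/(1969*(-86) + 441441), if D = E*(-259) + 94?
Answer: 444645/272107 ≈ 1.6341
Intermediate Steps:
E = -1380 (E = 30*(-46) = -1380)
D = 357514 (D = -1380*(-259) + 94 = 357420 + 94 = 357514)
(87131 + D)/(1969*(-86) + 441441) = (87131 + 357514)/(1969*(-86) + 441441) = 444645/(-169334 + 441441) = 444645/272107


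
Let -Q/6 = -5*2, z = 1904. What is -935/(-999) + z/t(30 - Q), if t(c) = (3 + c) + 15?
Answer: -157573/999 ≈ -157.73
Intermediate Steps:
Q = 60 (Q = -(-30)*2 = -6*(-10) = 60)
t(c) = 18 + c
-935/(-999) + z/t(30 - Q) = -935/(-999) + 1904/(18 + (30 - 1*60)) = -935*(-1/999) + 1904/(18 + (30 - 60)) = 935/999 + 1904/(18 - 30) = 935/999 + 1904/(-12) = 935/999 + 1904*(-1/12) = 935/999 - 476/3 = -157573/999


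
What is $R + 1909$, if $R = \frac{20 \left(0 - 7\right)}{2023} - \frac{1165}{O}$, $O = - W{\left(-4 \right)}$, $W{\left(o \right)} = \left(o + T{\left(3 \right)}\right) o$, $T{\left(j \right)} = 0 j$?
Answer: $\frac{9163581}{4624} \approx 1981.7$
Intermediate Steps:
$T{\left(j \right)} = 0$
$W{\left(o \right)} = o^{2}$ ($W{\left(o \right)} = \left(o + 0\right) o = o o = o^{2}$)
$O = -16$ ($O = - \left(-4\right)^{2} = \left(-1\right) 16 = -16$)
$R = \frac{336365}{4624}$ ($R = \frac{20 \left(0 - 7\right)}{2023} - \frac{1165}{-16} = 20 \left(-7\right) \frac{1}{2023} - - \frac{1165}{16} = \left(-140\right) \frac{1}{2023} + \frac{1165}{16} = - \frac{20}{289} + \frac{1165}{16} = \frac{336365}{4624} \approx 72.743$)
$R + 1909 = \frac{336365}{4624} + 1909 = \frac{9163581}{4624}$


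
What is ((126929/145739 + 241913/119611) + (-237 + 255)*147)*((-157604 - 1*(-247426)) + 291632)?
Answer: 1601256409515108840/1584726139 ≈ 1.0104e+9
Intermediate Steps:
((126929/145739 + 241913/119611) + (-237 + 255)*147)*((-157604 - 1*(-247426)) + 291632) = ((126929*(1/145739) + 241913*(1/119611)) + 18*147)*((-157604 + 247426) + 291632) = ((11539/13249 + 241913/119611) + 2646)*(89822 + 291632) = (4585296666/1584726139 + 2646)*381454 = (4197770660460/1584726139)*381454 = 1601256409515108840/1584726139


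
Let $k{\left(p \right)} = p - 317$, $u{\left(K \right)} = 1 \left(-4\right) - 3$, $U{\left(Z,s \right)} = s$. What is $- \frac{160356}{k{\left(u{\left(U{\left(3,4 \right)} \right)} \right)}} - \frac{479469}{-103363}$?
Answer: $\frac{1394185432}{2790801} \approx 499.56$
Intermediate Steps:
$u{\left(K \right)} = -7$ ($u{\left(K \right)} = -4 - 3 = -7$)
$k{\left(p \right)} = -317 + p$
$- \frac{160356}{k{\left(u{\left(U{\left(3,4 \right)} \right)} \right)}} - \frac{479469}{-103363} = - \frac{160356}{-317 - 7} - \frac{479469}{-103363} = - \frac{160356}{-324} - - \frac{479469}{103363} = \left(-160356\right) \left(- \frac{1}{324}\right) + \frac{479469}{103363} = \frac{13363}{27} + \frac{479469}{103363} = \frac{1394185432}{2790801}$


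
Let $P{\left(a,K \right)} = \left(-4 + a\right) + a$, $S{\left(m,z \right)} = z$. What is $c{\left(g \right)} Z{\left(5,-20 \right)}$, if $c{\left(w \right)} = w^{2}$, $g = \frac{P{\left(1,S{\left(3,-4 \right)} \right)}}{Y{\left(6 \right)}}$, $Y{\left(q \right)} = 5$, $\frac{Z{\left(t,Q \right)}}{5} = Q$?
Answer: $-16$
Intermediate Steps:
$P{\left(a,K \right)} = -4 + 2 a$
$Z{\left(t,Q \right)} = 5 Q$
$g = - \frac{2}{5}$ ($g = \frac{-4 + 2 \cdot 1}{5} = \left(-4 + 2\right) \frac{1}{5} = \left(-2\right) \frac{1}{5} = - \frac{2}{5} \approx -0.4$)
$c{\left(g \right)} Z{\left(5,-20 \right)} = \left(- \frac{2}{5}\right)^{2} \cdot 5 \left(-20\right) = \frac{4}{25} \left(-100\right) = -16$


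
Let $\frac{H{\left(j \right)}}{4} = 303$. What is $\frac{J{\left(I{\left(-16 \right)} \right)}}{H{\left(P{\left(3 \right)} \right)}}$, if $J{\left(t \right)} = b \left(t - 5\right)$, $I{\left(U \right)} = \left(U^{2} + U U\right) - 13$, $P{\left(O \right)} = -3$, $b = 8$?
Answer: $\frac{988}{303} \approx 3.2607$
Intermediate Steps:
$H{\left(j \right)} = 1212$ ($H{\left(j \right)} = 4 \cdot 303 = 1212$)
$I{\left(U \right)} = -13 + 2 U^{2}$ ($I{\left(U \right)} = \left(U^{2} + U^{2}\right) - 13 = 2 U^{2} - 13 = -13 + 2 U^{2}$)
$J{\left(t \right)} = -40 + 8 t$ ($J{\left(t \right)} = 8 \left(t - 5\right) = 8 \left(-5 + t\right) = -40 + 8 t$)
$\frac{J{\left(I{\left(-16 \right)} \right)}}{H{\left(P{\left(3 \right)} \right)}} = \frac{-40 + 8 \left(-13 + 2 \left(-16\right)^{2}\right)}{1212} = \left(-40 + 8 \left(-13 + 2 \cdot 256\right)\right) \frac{1}{1212} = \left(-40 + 8 \left(-13 + 512\right)\right) \frac{1}{1212} = \left(-40 + 8 \cdot 499\right) \frac{1}{1212} = \left(-40 + 3992\right) \frac{1}{1212} = 3952 \cdot \frac{1}{1212} = \frac{988}{303}$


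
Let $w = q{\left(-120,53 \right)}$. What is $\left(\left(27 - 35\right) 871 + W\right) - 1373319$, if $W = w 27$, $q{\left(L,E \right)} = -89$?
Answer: $-1382690$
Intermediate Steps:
$w = -89$
$W = -2403$ ($W = \left(-89\right) 27 = -2403$)
$\left(\left(27 - 35\right) 871 + W\right) - 1373319 = \left(\left(27 - 35\right) 871 - 2403\right) - 1373319 = \left(\left(-8\right) 871 - 2403\right) - 1373319 = \left(-6968 - 2403\right) - 1373319 = -9371 - 1373319 = -1382690$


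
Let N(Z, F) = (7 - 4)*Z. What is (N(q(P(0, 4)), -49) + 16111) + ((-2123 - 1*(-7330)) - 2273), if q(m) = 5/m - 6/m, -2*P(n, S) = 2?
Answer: 19048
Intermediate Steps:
P(n, S) = -1 (P(n, S) = -1/2*2 = -1)
q(m) = -1/m
N(Z, F) = 3*Z
(N(q(P(0, 4)), -49) + 16111) + ((-2123 - 1*(-7330)) - 2273) = (3*(-1/(-1)) + 16111) + ((-2123 - 1*(-7330)) - 2273) = (3*(-1*(-1)) + 16111) + ((-2123 + 7330) - 2273) = (3*1 + 16111) + (5207 - 2273) = (3 + 16111) + 2934 = 16114 + 2934 = 19048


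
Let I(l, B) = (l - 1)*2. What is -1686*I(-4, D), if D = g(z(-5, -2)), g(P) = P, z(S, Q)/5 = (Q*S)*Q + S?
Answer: 16860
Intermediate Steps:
z(S, Q) = 5*S + 5*S*Q**2 (z(S, Q) = 5*((Q*S)*Q + S) = 5*(S*Q**2 + S) = 5*(S + S*Q**2) = 5*S + 5*S*Q**2)
D = -125 (D = 5*(-5)*(1 + (-2)**2) = 5*(-5)*(1 + 4) = 5*(-5)*5 = -125)
I(l, B) = -2 + 2*l (I(l, B) = (-1 + l)*2 = -2 + 2*l)
-1686*I(-4, D) = -1686*(-2 + 2*(-4)) = -1686*(-2 - 8) = -1686*(-10) = 16860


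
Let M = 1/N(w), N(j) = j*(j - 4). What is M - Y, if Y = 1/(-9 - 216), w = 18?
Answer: 53/6300 ≈ 0.0084127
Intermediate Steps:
N(j) = j*(-4 + j)
Y = -1/225 (Y = 1/(-225) = -1/225 ≈ -0.0044444)
M = 1/252 (M = 1/(18*(-4 + 18)) = 1/(18*14) = 1/252 ≈ 0.0039683)
M - Y = 1/252 - 1*(-1/225) = 1/252 + 1/225 = 53/6300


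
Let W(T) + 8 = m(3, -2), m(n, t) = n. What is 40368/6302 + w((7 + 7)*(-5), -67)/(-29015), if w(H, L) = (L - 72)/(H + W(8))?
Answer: 43922469011/6856969875 ≈ 6.4055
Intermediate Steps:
W(T) = -5 (W(T) = -8 + 3 = -5)
w(H, L) = (-72 + L)/(-5 + H) (w(H, L) = (L - 72)/(H - 5) = (-72 + L)/(-5 + H))
40368/6302 + w((7 + 7)*(-5), -67)/(-29015) = 40368/6302 + ((-72 - 67)/(-5 + (7 + 7)*(-5)))/(-29015) = 40368*(1/6302) + (-139/(-5 + 14*(-5)))*(-1/29015) = 20184/3151 + (-139/(-5 - 70))*(-1/29015) = 20184/3151 + (-139/(-75))*(-1/29015) = 20184/3151 - 1/75*(-139)*(-1/29015) = 20184/3151 + (139/75)*(-1/29015) = 20184/3151 - 139/2176125 = 43922469011/6856969875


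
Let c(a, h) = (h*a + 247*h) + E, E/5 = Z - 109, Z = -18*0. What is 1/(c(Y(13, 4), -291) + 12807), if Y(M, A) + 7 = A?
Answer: -1/58742 ≈ -1.7024e-5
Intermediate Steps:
Z = 0
Y(M, A) = -7 + A
E = -545 (E = 5*(0 - 109) = 5*(-109) = -545)
c(a, h) = -545 + 247*h + a*h (c(a, h) = (h*a + 247*h) - 545 = (a*h + 247*h) - 545 = (247*h + a*h) - 545 = -545 + 247*h + a*h)
1/(c(Y(13, 4), -291) + 12807) = 1/((-545 + 247*(-291) + (-7 + 4)*(-291)) + 12807) = 1/((-545 - 71877 - 3*(-291)) + 12807) = 1/((-545 - 71877 + 873) + 12807) = 1/(-71549 + 12807) = 1/(-58742) = -1/58742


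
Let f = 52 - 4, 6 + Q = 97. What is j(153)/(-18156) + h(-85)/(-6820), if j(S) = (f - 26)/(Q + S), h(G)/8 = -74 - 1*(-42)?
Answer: 141743293/3776629560 ≈ 0.037532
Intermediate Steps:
h(G) = -256 (h(G) = 8*(-74 - 1*(-42)) = 8*(-74 + 42) = 8*(-32) = -256)
Q = 91 (Q = -6 + 97 = 91)
f = 48
j(S) = 22/(91 + S) (j(S) = (48 - 26)/(91 + S) = 22/(91 + S))
j(153)/(-18156) + h(-85)/(-6820) = (22/(91 + 153))/(-18156) - 256/(-6820) = (22/244)*(-1/18156) - 256*(-1/6820) = (22*(1/244))*(-1/18156) + 64/1705 = (11/122)*(-1/18156) + 64/1705 = -11/2215032 + 64/1705 = 141743293/3776629560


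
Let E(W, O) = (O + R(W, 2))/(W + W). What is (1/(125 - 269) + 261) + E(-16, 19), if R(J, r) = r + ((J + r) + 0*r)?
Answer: 75103/288 ≈ 260.77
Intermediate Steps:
R(J, r) = J + 2*r (R(J, r) = r + ((J + r) + 0) = r + (J + r) = J + 2*r)
E(W, O) = (4 + O + W)/(2*W) (E(W, O) = (O + (W + 2*2))/(W + W) = (O + (W + 4))/((2*W)) = (O + (4 + W))*(1/(2*W)) = (4 + O + W)*(1/(2*W)) = (4 + O + W)/(2*W))
(1/(125 - 269) + 261) + E(-16, 19) = (1/(125 - 269) + 261) + (½)*(4 + 19 - 16)/(-16) = (1/(-144) + 261) + (½)*(-1/16)*7 = (-1/144 + 261) - 7/32 = 37583/144 - 7/32 = 75103/288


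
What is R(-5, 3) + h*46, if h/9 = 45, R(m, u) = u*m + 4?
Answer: 18619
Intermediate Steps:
R(m, u) = 4 + m*u (R(m, u) = m*u + 4 = 4 + m*u)
h = 405 (h = 9*45 = 405)
R(-5, 3) + h*46 = (4 - 5*3) + 405*46 = (4 - 15) + 18630 = -11 + 18630 = 18619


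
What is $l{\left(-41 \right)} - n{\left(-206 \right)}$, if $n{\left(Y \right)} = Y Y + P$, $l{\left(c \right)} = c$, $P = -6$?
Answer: $-42471$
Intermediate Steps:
$n{\left(Y \right)} = -6 + Y^{2}$ ($n{\left(Y \right)} = Y Y - 6 = Y^{2} - 6 = -6 + Y^{2}$)
$l{\left(-41 \right)} - n{\left(-206 \right)} = -41 - \left(-6 + \left(-206\right)^{2}\right) = -41 - \left(-6 + 42436\right) = -41 - 42430 = -42471$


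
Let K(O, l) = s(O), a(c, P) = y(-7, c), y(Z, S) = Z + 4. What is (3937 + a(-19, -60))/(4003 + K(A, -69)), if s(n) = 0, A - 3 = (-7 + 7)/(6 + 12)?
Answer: 3934/4003 ≈ 0.98276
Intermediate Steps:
A = 3 (A = 3 + (-7 + 7)/(6 + 12) = 3 + 0/18 = 3 + 0*(1/18) = 3 + 0 = 3)
y(Z, S) = 4 + Z
a(c, P) = -3 (a(c, P) = 4 - 7 = -3)
K(O, l) = 0
(3937 + a(-19, -60))/(4003 + K(A, -69)) = (3937 - 3)/(4003 + 0) = 3934/4003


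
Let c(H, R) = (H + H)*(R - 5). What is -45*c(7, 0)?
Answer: 3150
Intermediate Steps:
c(H, R) = 2*H*(-5 + R) (c(H, R) = (2*H)*(-5 + R) = 2*H*(-5 + R))
-45*c(7, 0) = -90*7*(-5 + 0) = -90*7*(-5) = -45*(-70) = 3150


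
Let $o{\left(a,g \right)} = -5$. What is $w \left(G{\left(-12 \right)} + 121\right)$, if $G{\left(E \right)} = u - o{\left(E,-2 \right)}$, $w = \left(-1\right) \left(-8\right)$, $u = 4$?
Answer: $1040$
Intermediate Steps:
$w = 8$
$G{\left(E \right)} = 9$ ($G{\left(E \right)} = 4 - -5 = 4 + 5 = 9$)
$w \left(G{\left(-12 \right)} + 121\right) = 8 \left(9 + 121\right) = 8 \cdot 130 = 1040$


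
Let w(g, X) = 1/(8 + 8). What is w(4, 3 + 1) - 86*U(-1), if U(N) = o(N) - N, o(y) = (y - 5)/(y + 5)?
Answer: 689/16 ≈ 43.063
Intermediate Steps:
o(y) = (-5 + y)/(5 + y)
w(g, X) = 1/16
U(N) = -N + (-5 + N)/(5 + N) (U(N) = (-5 + N)/(5 + N) - N = -N + (-5 + N)/(5 + N))
w(4, 3 + 1) - 86*U(-1) = 1/16 - 86*(-5 - 1 - 1*(-1)*(5 - 1))/(5 - 1) = 1/16 - 86*(-5 - 1 - 1*(-1)*4)/4 = 1/16 - 43*(-5 - 1 + 4)/2 = 1/16 - 43*(-2)/2 = 1/16 - 86*(-½) = 1/16 + 43 = 689/16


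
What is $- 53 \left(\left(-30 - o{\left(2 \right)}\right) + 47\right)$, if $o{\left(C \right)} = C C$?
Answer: $-689$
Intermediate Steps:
$o{\left(C \right)} = C^{2}$
$- 53 \left(\left(-30 - o{\left(2 \right)}\right) + 47\right) = - 53 \left(\left(-30 - 2^{2}\right) + 47\right) = - 53 \left(\left(-30 - 4\right) + 47\right) = - 53 \left(-34 + 47\right) = \left(-53\right) 13 = -689$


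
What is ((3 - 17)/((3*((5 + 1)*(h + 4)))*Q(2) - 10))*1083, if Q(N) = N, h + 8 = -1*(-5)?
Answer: -7581/13 ≈ -583.15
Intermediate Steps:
h = -3 (h = -8 - 1*(-5) = -8 + 5 = -3)
((3 - 17)/((3*((5 + 1)*(h + 4)))*Q(2) - 10))*1083 = ((3 - 17)/((3*((5 + 1)*(-3 + 4)))*2 - 10))*1083 = -14/((3*(6*1))*2 - 10)*1083 = -14/((3*6)*2 - 10)*1083 = -14/(18*2 - 10)*1083 = -14/(36 - 10)*1083 = -14/26*1083 = -14*1/26*1083 = -7/13*1083 = -7581/13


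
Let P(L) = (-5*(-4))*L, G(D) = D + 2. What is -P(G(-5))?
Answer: 60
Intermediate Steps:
G(D) = 2 + D
P(L) = 20*L
-P(G(-5)) = -20*(2 - 5) = -20*(-3) = -1*(-60) = 60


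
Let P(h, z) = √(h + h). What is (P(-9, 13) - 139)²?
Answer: 19303 - 834*I*√2 ≈ 19303.0 - 1179.5*I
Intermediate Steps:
P(h, z) = √2*√h (P(h, z) = √(2*h) = √2*√h)
(P(-9, 13) - 139)² = (√2*√(-9) - 139)² = (√2*(3*I) - 139)² = (3*I*√2 - 139)² = (-139 + 3*I*√2)²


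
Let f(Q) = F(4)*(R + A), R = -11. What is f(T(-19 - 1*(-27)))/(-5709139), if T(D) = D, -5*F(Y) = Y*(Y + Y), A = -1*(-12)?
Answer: 32/28545695 ≈ 1.1210e-6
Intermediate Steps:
A = 12
F(Y) = -2*Y²/5 (F(Y) = -Y*(Y + Y)/5 = -Y*2*Y/5 = -2*Y²/5)
f(Q) = -32/5 (f(Q) = (-⅖*4²)*(-11 + 12) = -⅖*16*1 = -32/5*1 = -32/5)
f(T(-19 - 1*(-27)))/(-5709139) = -32/5/(-5709139) = -32/5*(-1/5709139) = 32/28545695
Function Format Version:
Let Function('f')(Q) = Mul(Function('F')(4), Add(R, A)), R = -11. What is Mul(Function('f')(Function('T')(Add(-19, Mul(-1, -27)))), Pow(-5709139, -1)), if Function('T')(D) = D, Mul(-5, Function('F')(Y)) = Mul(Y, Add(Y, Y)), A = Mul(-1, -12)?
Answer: Rational(32, 28545695) ≈ 1.1210e-6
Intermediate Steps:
A = 12
Function('F')(Y) = Mul(Rational(-2, 5), Pow(Y, 2)) (Function('F')(Y) = Mul(Rational(-1, 5), Mul(Y, Add(Y, Y))) = Mul(Rational(-1, 5), Mul(Y, Mul(2, Y))) = Mul(Rational(-1, 5), Mul(2, Pow(Y, 2))) = Mul(Rational(-2, 5), Pow(Y, 2)))
Function('f')(Q) = Rational(-32, 5) (Function('f')(Q) = Mul(Mul(Rational(-2, 5), Pow(4, 2)), Add(-11, 12)) = Mul(Mul(Rational(-2, 5), 16), 1) = Mul(Rational(-32, 5), 1) = Rational(-32, 5))
Mul(Function('f')(Function('T')(Add(-19, Mul(-1, -27)))), Pow(-5709139, -1)) = Mul(Rational(-32, 5), Pow(-5709139, -1)) = Mul(Rational(-32, 5), Rational(-1, 5709139)) = Rational(32, 28545695)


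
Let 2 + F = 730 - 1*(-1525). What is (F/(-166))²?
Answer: 5076009/27556 ≈ 184.21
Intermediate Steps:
F = 2253 (F = -2 + (730 - 1*(-1525)) = -2 + (730 + 1525) = -2 + 2255 = 2253)
(F/(-166))² = (2253/(-166))² = (2253*(-1/166))² = (-2253/166)² = 5076009/27556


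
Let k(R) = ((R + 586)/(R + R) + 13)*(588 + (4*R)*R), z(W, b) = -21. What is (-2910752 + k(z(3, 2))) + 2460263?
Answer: -451553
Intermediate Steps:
k(R) = (13 + (586 + R)/(2*R))*(588 + 4*R²) (k(R) = ((586 + R)/((2*R)) + 13)*(588 + 4*R²) = ((586 + R)*(1/(2*R)) + 13)*(588 + 4*R²) = ((586 + R)/(2*R) + 13)*(588 + 4*R²) = (13 + (586 + R)/(2*R))*(588 + 4*R²))
(-2910752 + k(z(3, 2))) + 2460263 = (-2910752 + (7938 + 54*(-21)² + 1172*(-21) + 172284/(-21))) + 2460263 = (-2910752 + (7938 + 54*441 - 24612 + 172284*(-1/21))) + 2460263 = (-2910752 + (7938 + 23814 - 24612 - 8204)) + 2460263 = (-2910752 - 1064) + 2460263 = -2911816 + 2460263 = -451553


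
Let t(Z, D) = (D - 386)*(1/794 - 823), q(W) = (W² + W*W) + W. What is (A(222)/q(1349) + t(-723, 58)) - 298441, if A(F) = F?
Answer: -41191800744689/1445457547 ≈ -28497.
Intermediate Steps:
q(W) = W + 2*W² (q(W) = (W² + W²) + W = 2*W² + W = W + 2*W²)
t(Z, D) = 126117973/397 - 653461*D/794 (t(Z, D) = (-386 + D)*(1/794 - 823) = (-386 + D)*(-653461/794) = 126117973/397 - 653461*D/794)
(A(222)/q(1349) + t(-723, 58)) - 298441 = (222/((1349*(1 + 2*1349))) + (126117973/397 - 653461/794*58)) - 298441 = (222/((1349*(1 + 2698))) + (126117973/397 - 18950369/397)) - 298441 = (222/((1349*2699)) + 107167604/397) - 298441 = (222/3640951 + 107167604/397) - 298441 = 390191995039538/1445457547 - 298441 = -41191800744689/1445457547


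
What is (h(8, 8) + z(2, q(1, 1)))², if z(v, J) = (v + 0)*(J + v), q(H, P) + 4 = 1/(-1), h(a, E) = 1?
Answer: 25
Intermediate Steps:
q(H, P) = -5 (q(H, P) = -4 + 1/(-1) = -4 - 1 = -5)
z(v, J) = v*(J + v)
(h(8, 8) + z(2, q(1, 1)))² = (1 + 2*(-5 + 2))² = (1 + 2*(-3))² = (1 - 6)² = (-5)² = 25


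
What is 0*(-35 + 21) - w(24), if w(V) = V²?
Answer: -576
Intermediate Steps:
0*(-35 + 21) - w(24) = 0*(-35 + 21) - 1*24² = 0*(-14) - 1*576 = 0 - 576 = -576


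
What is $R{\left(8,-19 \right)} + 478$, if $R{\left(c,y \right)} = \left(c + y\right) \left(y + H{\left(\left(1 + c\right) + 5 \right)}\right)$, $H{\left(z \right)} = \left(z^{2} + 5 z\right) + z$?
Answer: $-2393$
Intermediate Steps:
$H{\left(z \right)} = z^{2} + 6 z$
$R{\left(c,y \right)} = \left(c + y\right) \left(y + \left(6 + c\right) \left(12 + c\right)\right)$ ($R{\left(c,y \right)} = \left(c + y\right) \left(y + \left(\left(1 + c\right) + 5\right) \left(6 + \left(\left(1 + c\right) + 5\right)\right)\right) = \left(c + y\right) \left(y + \left(6 + c\right) \left(6 + \left(6 + c\right)\right)\right) = \left(c + y\right) \left(y + \left(6 + c\right) \left(12 + c\right)\right)$)
$R{\left(8,-19 \right)} + 478 = \left(\left(-19\right)^{2} + 8 \left(-19\right) + 8 \left(6 + 8\right) \left(12 + 8\right) - 19 \left(6 + 8\right) \left(12 + 8\right)\right) + 478 = \left(361 - 152 + 8 \cdot 14 \cdot 20 - 266 \cdot 20\right) + 478 = \left(361 - 152 + 2240 - 5320\right) + 478 = -2871 + 478 = -2393$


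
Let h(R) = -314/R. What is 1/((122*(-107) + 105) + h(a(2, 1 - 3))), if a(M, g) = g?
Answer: -1/12792 ≈ -7.8174e-5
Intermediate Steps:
1/((122*(-107) + 105) + h(a(2, 1 - 3))) = 1/((122*(-107) + 105) - 314/(1 - 3)) = 1/((-13054 + 105) - 314/(-2)) = 1/(-12949 - 314*(-½)) = 1/(-12949 + 157) = 1/(-12792) = -1/12792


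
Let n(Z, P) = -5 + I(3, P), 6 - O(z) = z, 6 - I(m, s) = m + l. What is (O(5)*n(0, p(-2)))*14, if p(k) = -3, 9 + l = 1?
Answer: 84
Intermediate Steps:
l = -8 (l = -9 + 1 = -8)
I(m, s) = 14 - m (I(m, s) = 6 - (m - 8) = 6 - (-8 + m) = 6 + (8 - m) = 14 - m)
O(z) = 6 - z
n(Z, P) = 6 (n(Z, P) = -5 + (14 - 1*3) = -5 + (14 - 3) = -5 + 11 = 6)
(O(5)*n(0, p(-2)))*14 = ((6 - 1*5)*6)*14 = ((6 - 5)*6)*14 = (1*6)*14 = 6*14 = 84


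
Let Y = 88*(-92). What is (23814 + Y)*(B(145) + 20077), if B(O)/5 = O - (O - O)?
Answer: 326965836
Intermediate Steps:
Y = -8096
B(O) = 5*O (B(O) = 5*(O - (O - O)) = 5*(O - 1*0) = 5*(O + 0) = 5*O)
(23814 + Y)*(B(145) + 20077) = (23814 - 8096)*(5*145 + 20077) = 15718*(725 + 20077) = 15718*20802 = 326965836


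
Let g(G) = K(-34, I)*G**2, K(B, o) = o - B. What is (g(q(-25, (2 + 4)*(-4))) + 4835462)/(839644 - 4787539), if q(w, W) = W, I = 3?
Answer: -4856774/3947895 ≈ -1.2302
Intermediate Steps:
g(G) = 37*G**2 (g(G) = (3 - 1*(-34))*G**2 = (3 + 34)*G**2 = 37*G**2)
(g(q(-25, (2 + 4)*(-4))) + 4835462)/(839644 - 4787539) = (37*((2 + 4)*(-4))**2 + 4835462)/(839644 - 4787539) = (37*(6*(-4))**2 + 4835462)/(-3947895) = (37*(-24)**2 + 4835462)*(-1/3947895) = (37*576 + 4835462)*(-1/3947895) = (21312 + 4835462)*(-1/3947895) = 4856774*(-1/3947895) = -4856774/3947895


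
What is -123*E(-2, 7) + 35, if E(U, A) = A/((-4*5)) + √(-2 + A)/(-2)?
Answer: 1561/20 + 123*√5/2 ≈ 215.57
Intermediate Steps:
E(U, A) = -√(-2 + A)/2 - A/20 (E(U, A) = A/(-20) + √(-2 + A)*(-½) = A*(-1/20) - √(-2 + A)/2 = -A/20 - √(-2 + A)/2 = -√(-2 + A)/2 - A/20)
-123*E(-2, 7) + 35 = -123*(-√(-2 + 7)/2 - 1/20*7) + 35 = -123*(-√5/2 - 7/20) + 35 = -123*(-7/20 - √5/2) + 35 = (861/20 + 123*√5/2) + 35 = 1561/20 + 123*√5/2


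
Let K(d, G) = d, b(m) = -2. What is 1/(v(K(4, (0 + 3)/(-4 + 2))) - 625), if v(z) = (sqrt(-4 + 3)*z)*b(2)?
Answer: -625/390689 + 8*I/390689 ≈ -0.0015997 + 2.0477e-5*I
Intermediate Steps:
v(z) = -2*I*z (v(z) = (sqrt(-4 + 3)*z)*(-2) = (sqrt(-1)*z)*(-2) = (I*z)*(-2) = -2*I*z)
1/(v(K(4, (0 + 3)/(-4 + 2))) - 625) = 1/(-2*I*4 - 625) = 1/(-8*I - 625) = 1/(-625 - 8*I) = (-625 + 8*I)/390689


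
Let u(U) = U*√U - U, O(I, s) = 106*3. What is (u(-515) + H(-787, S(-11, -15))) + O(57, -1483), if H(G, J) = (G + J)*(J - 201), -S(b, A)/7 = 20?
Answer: 316940 - 515*I*√515 ≈ 3.1694e+5 - 11687.0*I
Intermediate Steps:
S(b, A) = -140 (S(b, A) = -7*20 = -140)
H(G, J) = (-201 + J)*(G + J) (H(G, J) = (G + J)*(-201 + J) = (-201 + J)*(G + J))
O(I, s) = 318
u(U) = U^(3/2) - U
(u(-515) + H(-787, S(-11, -15))) + O(57, -1483) = (((-515)^(3/2) - 1*(-515)) + ((-140)² - 201*(-787) - 201*(-140) - 787*(-140))) + 318 = ((-515*I*√515 + 515) + (19600 + 158187 + 28140 + 110180)) + 318 = ((515 - 515*I*√515) + 316107) + 318 = (316622 - 515*I*√515) + 318 = 316940 - 515*I*√515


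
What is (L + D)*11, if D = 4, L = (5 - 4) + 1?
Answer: 66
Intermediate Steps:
L = 2 (L = 1 + 1 = 2)
(L + D)*11 = (2 + 4)*11 = 6*11 = 66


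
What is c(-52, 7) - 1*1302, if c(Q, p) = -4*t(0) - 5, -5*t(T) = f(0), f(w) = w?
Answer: -1307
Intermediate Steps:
t(T) = 0 (t(T) = -1/5*0 = 0)
c(Q, p) = -5 (c(Q, p) = -4*0 - 5 = 0 - 5 = -5)
c(-52, 7) - 1*1302 = -5 - 1*1302 = -5 - 1302 = -1307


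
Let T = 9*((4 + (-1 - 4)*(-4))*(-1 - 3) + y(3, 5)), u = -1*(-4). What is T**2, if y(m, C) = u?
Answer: 685584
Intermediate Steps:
u = 4
y(m, C) = 4
T = -828 (T = 9*((4 + (-1 - 4)*(-4))*(-1 - 3) + 4) = 9*((4 - 5*(-4))*(-4) + 4) = 9*((4 + 20)*(-4) + 4) = 9*(24*(-4) + 4) = 9*(-96 + 4) = 9*(-92) = -828)
T**2 = (-828)**2 = 685584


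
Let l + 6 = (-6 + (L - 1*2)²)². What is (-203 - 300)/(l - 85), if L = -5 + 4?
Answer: 503/82 ≈ 6.1341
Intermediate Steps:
L = -1
l = 3 (l = -6 + (-6 + (-1 - 1*2)²)² = -6 + (-6 + (-1 - 2)²)² = -6 + (-6 + (-3)²)² = -6 + (-6 + 9)² = -6 + 3² = -6 + 9 = 3)
(-203 - 300)/(l - 85) = (-203 - 300)/(3 - 85) = -503/(-82) = -503*(-1/82) = 503/82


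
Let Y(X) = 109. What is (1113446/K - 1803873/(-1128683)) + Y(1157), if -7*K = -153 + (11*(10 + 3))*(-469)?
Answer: 8594093555863/37935035630 ≈ 226.55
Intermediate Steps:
K = 67220/7 (K = -(-153 + (11*(10 + 3))*(-469))/7 = -(-153 + (11*13)*(-469))/7 = -(-153 + 143*(-469))/7 = -(-153 - 67067)/7 = -⅐*(-67220) = 67220/7 ≈ 9602.9)
(1113446/K - 1803873/(-1128683)) + Y(1157) = (1113446/(67220/7) - 1803873/(-1128683)) + 109 = (1113446*(7/67220) - 1803873*(-1/1128683)) + 109 = (3897061/33610 + 1803873/1128683) + 109 = 4459174672193/37935035630 + 109 = 8594093555863/37935035630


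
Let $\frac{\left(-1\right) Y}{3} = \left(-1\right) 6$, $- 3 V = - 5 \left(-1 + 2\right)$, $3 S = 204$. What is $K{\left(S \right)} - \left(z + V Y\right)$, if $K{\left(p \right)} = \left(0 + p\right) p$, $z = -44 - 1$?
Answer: $4639$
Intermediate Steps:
$S = 68$ ($S = \frac{1}{3} \cdot 204 = 68$)
$z = -45$
$K{\left(p \right)} = p^{2}$ ($K{\left(p \right)} = p p = p^{2}$)
$V = \frac{5}{3}$ ($V = - \frac{\left(-5\right) \left(-1 + 2\right)}{3} = - \frac{\left(-5\right) 1}{3} = \left(- \frac{1}{3}\right) \left(-5\right) = \frac{5}{3} \approx 1.6667$)
$Y = 18$ ($Y = - 3 \left(\left(-1\right) 6\right) = \left(-3\right) \left(-6\right) = 18$)
$K{\left(S \right)} - \left(z + V Y\right) = 68^{2} - \left(-45 + \frac{5}{3} \cdot 18\right) = 4624 - \left(-45 + 30\right) = 4624 - -15 = 4624 + 15 = 4639$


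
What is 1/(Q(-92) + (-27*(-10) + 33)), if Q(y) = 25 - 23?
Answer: 1/305 ≈ 0.0032787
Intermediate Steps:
Q(y) = 2
1/(Q(-92) + (-27*(-10) + 33)) = 1/(2 + (-27*(-10) + 33)) = 1/(2 + (270 + 33)) = 1/(2 + 303) = 1/305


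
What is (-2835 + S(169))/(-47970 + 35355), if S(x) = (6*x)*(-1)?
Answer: 1283/4205 ≈ 0.30511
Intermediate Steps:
S(x) = -6*x
(-2835 + S(169))/(-47970 + 35355) = (-2835 - 6*169)/(-47970 + 35355) = (-2835 - 1014)/(-12615) = -3849*(-1/12615) = 1283/4205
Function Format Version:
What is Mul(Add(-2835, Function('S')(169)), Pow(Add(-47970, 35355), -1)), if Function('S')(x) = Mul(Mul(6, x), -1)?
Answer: Rational(1283, 4205) ≈ 0.30511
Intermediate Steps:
Function('S')(x) = Mul(-6, x)
Mul(Add(-2835, Function('S')(169)), Pow(Add(-47970, 35355), -1)) = Mul(Add(-2835, Mul(-6, 169)), Pow(Add(-47970, 35355), -1)) = Mul(Add(-2835, -1014), Pow(-12615, -1)) = Mul(-3849, Rational(-1, 12615)) = Rational(1283, 4205)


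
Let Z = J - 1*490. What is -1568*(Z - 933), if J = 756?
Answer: 1045856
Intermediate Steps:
Z = 266 (Z = 756 - 1*490 = 756 - 490 = 266)
-1568*(Z - 933) = -1568*(266 - 933) = -1568*(-667) = 1045856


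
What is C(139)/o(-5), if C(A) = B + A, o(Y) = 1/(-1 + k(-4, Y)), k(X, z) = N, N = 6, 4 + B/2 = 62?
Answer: 1275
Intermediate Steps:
B = 116 (B = -8 + 2*62 = -8 + 124 = 116)
k(X, z) = 6
o(Y) = ⅕ (o(Y) = 1/(-1 + 6) = 1/5 = ⅕)
C(A) = 116 + A
C(139)/o(-5) = (116 + 139)/(⅕) = 255*5 = 1275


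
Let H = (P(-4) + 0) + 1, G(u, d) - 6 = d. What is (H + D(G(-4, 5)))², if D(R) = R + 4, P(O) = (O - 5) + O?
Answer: 9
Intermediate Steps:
G(u, d) = 6 + d
P(O) = -5 + 2*O (P(O) = (-5 + O) + O = -5 + 2*O)
D(R) = 4 + R
H = -12 (H = ((-5 + 2*(-4)) + 0) + 1 = ((-5 - 8) + 0) + 1 = (-13 + 0) + 1 = -13 + 1 = -12)
(H + D(G(-4, 5)))² = (-12 + (4 + (6 + 5)))² = (-12 + (4 + 11))² = (-12 + 15)² = 3² = 9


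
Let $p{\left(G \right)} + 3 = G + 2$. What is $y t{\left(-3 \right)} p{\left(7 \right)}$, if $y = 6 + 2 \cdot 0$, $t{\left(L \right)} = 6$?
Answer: $216$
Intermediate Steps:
$y = 6$ ($y = 6 + 0 = 6$)
$p{\left(G \right)} = -1 + G$ ($p{\left(G \right)} = -3 + \left(G + 2\right) = -3 + \left(2 + G\right) = -1 + G$)
$y t{\left(-3 \right)} p{\left(7 \right)} = 6 \cdot 6 \left(-1 + 7\right) = 36 \cdot 6 = 216$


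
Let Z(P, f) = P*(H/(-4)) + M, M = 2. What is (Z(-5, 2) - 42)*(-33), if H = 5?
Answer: 4455/4 ≈ 1113.8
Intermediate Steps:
Z(P, f) = 2 - 5*P/4 (Z(P, f) = P*(5/(-4)) + 2 = P*(5*(-¼)) + 2 = P*(-5/4) + 2 = -5*P/4 + 2 = 2 - 5*P/4)
(Z(-5, 2) - 42)*(-33) = ((2 - 5/4*(-5)) - 42)*(-33) = ((2 + 25/4) - 42)*(-33) = (33/4 - 42)*(-33) = -135/4*(-33) = 4455/4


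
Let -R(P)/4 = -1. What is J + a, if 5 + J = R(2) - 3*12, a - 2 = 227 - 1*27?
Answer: 165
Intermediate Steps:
R(P) = 4 (R(P) = -4*(-1) = 4)
a = 202 (a = 2 + (227 - 1*27) = 2 + (227 - 27) = 2 + 200 = 202)
J = -37 (J = -5 + (4 - 3*12) = -5 + (4 - 36) = -5 - 32 = -37)
J + a = -37 + 202 = 165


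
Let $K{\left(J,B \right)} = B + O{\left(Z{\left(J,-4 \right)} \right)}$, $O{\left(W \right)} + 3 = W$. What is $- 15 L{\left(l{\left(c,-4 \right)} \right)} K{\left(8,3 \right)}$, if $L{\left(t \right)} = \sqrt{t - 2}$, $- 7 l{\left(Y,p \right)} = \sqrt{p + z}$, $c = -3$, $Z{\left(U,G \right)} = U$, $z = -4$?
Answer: $- \frac{120 \sqrt{-98 - 14 i \sqrt{2}}}{7} \approx -17.057 + 170.56 i$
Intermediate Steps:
$O{\left(W \right)} = -3 + W$
$K{\left(J,B \right)} = -3 + B + J$ ($K{\left(J,B \right)} = B + \left(-3 + J\right) = -3 + B + J$)
$l{\left(Y,p \right)} = - \frac{\sqrt{-4 + p}}{7}$ ($l{\left(Y,p \right)} = - \frac{\sqrt{p - 4}}{7} = - \frac{\sqrt{-4 + p}}{7}$)
$L{\left(t \right)} = \sqrt{-2 + t}$
$- 15 L{\left(l{\left(c,-4 \right)} \right)} K{\left(8,3 \right)} = - 15 \sqrt{-2 - \frac{\sqrt{-4 - 4}}{7}} \left(-3 + 3 + 8\right) = - 15 \sqrt{-2 - \frac{\sqrt{-8}}{7}} \cdot 8 = - 15 \sqrt{-2 - \frac{2 i \sqrt{2}}{7}} \cdot 8 = - 120 \sqrt{-2 - \frac{2 i \sqrt{2}}{7}}$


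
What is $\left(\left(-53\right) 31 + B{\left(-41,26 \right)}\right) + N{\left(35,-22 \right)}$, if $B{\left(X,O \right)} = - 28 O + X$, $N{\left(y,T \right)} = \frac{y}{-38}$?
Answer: $- \frac{91691}{38} \approx -2412.9$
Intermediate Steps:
$N{\left(y,T \right)} = - \frac{y}{38}$ ($N{\left(y,T \right)} = y \left(- \frac{1}{38}\right) = - \frac{y}{38}$)
$B{\left(X,O \right)} = X - 28 O$
$\left(\left(-53\right) 31 + B{\left(-41,26 \right)}\right) + N{\left(35,-22 \right)} = \left(\left(-53\right) 31 - 769\right) - \frac{35}{38} = \left(-1643 - 769\right) - \frac{35}{38} = -2412 - \frac{35}{38} = - \frac{91691}{38}$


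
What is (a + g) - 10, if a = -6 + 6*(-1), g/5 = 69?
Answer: 323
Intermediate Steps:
g = 345 (g = 5*69 = 345)
a = -12 (a = -6 - 6 = -12)
(a + g) - 10 = (-12 + 345) - 10 = 333 - 1*10 = 333 - 10 = 323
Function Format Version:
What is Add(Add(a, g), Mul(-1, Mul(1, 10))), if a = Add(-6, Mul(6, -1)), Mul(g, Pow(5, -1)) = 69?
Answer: 323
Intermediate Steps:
g = 345 (g = Mul(5, 69) = 345)
a = -12 (a = Add(-6, -6) = -12)
Add(Add(a, g), Mul(-1, Mul(1, 10))) = Add(Add(-12, 345), Mul(-1, Mul(1, 10))) = Add(333, Mul(-1, 10)) = Add(333, -10) = 323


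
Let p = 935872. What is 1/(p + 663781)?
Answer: 1/1599653 ≈ 6.2514e-7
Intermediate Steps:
1/(p + 663781) = 1/(935872 + 663781) = 1/1599653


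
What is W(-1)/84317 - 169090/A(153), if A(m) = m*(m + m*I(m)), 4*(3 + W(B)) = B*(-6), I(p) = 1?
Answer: -14257231757/3947553306 ≈ -3.6117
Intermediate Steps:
W(B) = -3 - 3*B/2 (W(B) = -3 + (B*(-6))/4 = -3 + (-6*B)/4 = -3 - 3*B/2)
A(m) = 2*m² (A(m) = m*(m + m*1) = m*(m + m) = m*(2*m) = 2*m²)
W(-1)/84317 - 169090/A(153) = (-3 - 3/2*(-1))/84317 - 169090/(2*153²) = (-3 + 3/2)*(1/84317) - 169090/(2*23409) = -3/2*1/84317 - 169090/46818 = -3/168634 - 169090*1/46818 = -3/168634 - 84545/23409 = -14257231757/3947553306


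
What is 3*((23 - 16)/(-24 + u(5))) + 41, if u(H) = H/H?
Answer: 922/23 ≈ 40.087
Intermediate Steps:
u(H) = 1
3*((23 - 16)/(-24 + u(5))) + 41 = 3*((23 - 16)/(-24 + 1)) + 41 = 3*(7/(-23)) + 41 = 3*(7*(-1/23)) + 41 = 3*(-7/23) + 41 = -21/23 + 41 = 922/23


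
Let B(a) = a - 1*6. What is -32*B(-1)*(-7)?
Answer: -1568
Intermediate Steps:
B(a) = -6 + a (B(a) = a - 6 = -6 + a)
-32*B(-1)*(-7) = -32*(-6 - 1)*(-7) = -32*(-7)*(-7) = 224*(-7) = -1568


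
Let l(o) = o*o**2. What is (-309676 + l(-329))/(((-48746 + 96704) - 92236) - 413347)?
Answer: 7184193/91525 ≈ 78.494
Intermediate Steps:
l(o) = o**3
(-309676 + l(-329))/(((-48746 + 96704) - 92236) - 413347) = (-309676 + (-329)**3)/(((-48746 + 96704) - 92236) - 413347) = (-309676 - 35611289)/((47958 - 92236) - 413347) = -35920965/(-44278 - 413347) = -35920965/(-457625) = -35920965*(-1/457625) = 7184193/91525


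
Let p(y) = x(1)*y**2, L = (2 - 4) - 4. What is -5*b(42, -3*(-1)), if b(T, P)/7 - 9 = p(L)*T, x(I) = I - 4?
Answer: 158445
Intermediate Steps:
x(I) = -4 + I
L = -6 (L = -2 - 4 = -6)
p(y) = -3*y**2 (p(y) = (-4 + 1)*y**2 = -3*y**2)
b(T, P) = 63 - 756*T (b(T, P) = 63 + 7*((-3*(-6)**2)*T) = 63 + 7*((-3*36)*T) = 63 + 7*(-108*T) = 63 - 756*T)
-5*b(42, -3*(-1)) = -5*(63 - 756*42) = -5*(63 - 31752) = -5*(-31689) = 158445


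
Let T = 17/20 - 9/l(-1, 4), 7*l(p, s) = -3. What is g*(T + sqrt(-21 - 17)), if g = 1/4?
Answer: 437/80 + I*sqrt(38)/4 ≈ 5.4625 + 1.5411*I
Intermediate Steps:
g = 1/4 ≈ 0.25000
l(p, s) = -3/7 (l(p, s) = (1/7)*(-3) = -3/7)
T = 437/20 (T = 17/20 - 9/(-3/7) = 17*(1/20) - 9*(-7/3) = 17/20 + 21 = 437/20 ≈ 21.850)
g*(T + sqrt(-21 - 17)) = (437/20 + sqrt(-21 - 17))/4 = (437/20 + sqrt(-38))/4 = (437/20 + I*sqrt(38))/4 = 437/80 + I*sqrt(38)/4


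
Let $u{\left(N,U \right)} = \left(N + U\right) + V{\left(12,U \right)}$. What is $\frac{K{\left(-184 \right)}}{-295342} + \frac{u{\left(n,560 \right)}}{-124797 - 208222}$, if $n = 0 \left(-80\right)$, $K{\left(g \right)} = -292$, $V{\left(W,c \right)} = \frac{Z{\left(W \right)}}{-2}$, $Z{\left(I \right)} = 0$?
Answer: $- \frac{34074986}{49177248749} \approx -0.0006929$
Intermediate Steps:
$V{\left(W,c \right)} = 0$ ($V{\left(W,c \right)} = \frac{0}{-2} = 0 \left(- \frac{1}{2}\right) = 0$)
$n = 0$
$u{\left(N,U \right)} = N + U$ ($u{\left(N,U \right)} = \left(N + U\right) + 0 = N + U$)
$\frac{K{\left(-184 \right)}}{-295342} + \frac{u{\left(n,560 \right)}}{-124797 - 208222} = - \frac{292}{-295342} + \frac{0 + 560}{-124797 - 208222} = \left(-292\right) \left(- \frac{1}{295342}\right) + \frac{560}{-124797 - 208222} = \frac{146}{147671} + \frac{560}{-333019} = \frac{146}{147671} + 560 \left(- \frac{1}{333019}\right) = \frac{146}{147671} - \frac{560}{333019} = - \frac{34074986}{49177248749}$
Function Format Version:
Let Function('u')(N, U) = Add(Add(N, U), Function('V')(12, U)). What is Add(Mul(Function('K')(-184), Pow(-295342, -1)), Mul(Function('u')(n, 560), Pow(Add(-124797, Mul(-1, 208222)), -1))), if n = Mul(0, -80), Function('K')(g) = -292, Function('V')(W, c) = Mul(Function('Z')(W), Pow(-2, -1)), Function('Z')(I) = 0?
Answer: Rational(-34074986, 49177248749) ≈ -0.00069290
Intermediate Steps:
Function('V')(W, c) = 0 (Function('V')(W, c) = Mul(0, Pow(-2, -1)) = Mul(0, Rational(-1, 2)) = 0)
n = 0
Function('u')(N, U) = Add(N, U) (Function('u')(N, U) = Add(Add(N, U), 0) = Add(N, U))
Add(Mul(Function('K')(-184), Pow(-295342, -1)), Mul(Function('u')(n, 560), Pow(Add(-124797, Mul(-1, 208222)), -1))) = Add(Mul(-292, Pow(-295342, -1)), Mul(Add(0, 560), Pow(Add(-124797, Mul(-1, 208222)), -1))) = Add(Mul(-292, Rational(-1, 295342)), Mul(560, Pow(Add(-124797, -208222), -1))) = Add(Rational(146, 147671), Mul(560, Pow(-333019, -1))) = Add(Rational(146, 147671), Mul(560, Rational(-1, 333019))) = Add(Rational(146, 147671), Rational(-560, 333019)) = Rational(-34074986, 49177248749)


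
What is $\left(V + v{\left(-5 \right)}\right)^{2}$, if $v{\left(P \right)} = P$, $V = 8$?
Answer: $9$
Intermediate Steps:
$\left(V + v{\left(-5 \right)}\right)^{2} = \left(8 - 5\right)^{2} = 3^{2} = 9$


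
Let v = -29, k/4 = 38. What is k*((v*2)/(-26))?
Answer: 4408/13 ≈ 339.08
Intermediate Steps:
k = 152 (k = 4*38 = 152)
k*((v*2)/(-26)) = 152*(-29*2/(-26)) = 152*(-58*(-1/26)) = 152*(29/13) = 4408/13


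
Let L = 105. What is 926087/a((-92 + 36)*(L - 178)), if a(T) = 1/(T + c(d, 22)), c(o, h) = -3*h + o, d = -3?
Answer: 3721943653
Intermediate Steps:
c(o, h) = o - 3*h
a(T) = 1/(-69 + T) (a(T) = 1/(T + (-3 - 3*22)) = 1/(T + (-3 - 66)) = 1/(T - 69) = 1/(-69 + T))
926087/a((-92 + 36)*(L - 178)) = 926087/(1/(-69 + (-92 + 36)*(105 - 178))) = 926087/(1/(-69 - 56*(-73))) = 926087/(1/(-69 + 4088)) = 926087/(1/4019) = 926087*4019 = 3721943653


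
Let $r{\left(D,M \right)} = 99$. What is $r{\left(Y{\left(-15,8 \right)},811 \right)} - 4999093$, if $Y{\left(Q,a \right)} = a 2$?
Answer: $-4998994$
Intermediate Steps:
$Y{\left(Q,a \right)} = 2 a$
$r{\left(Y{\left(-15,8 \right)},811 \right)} - 4999093 = 99 - 4999093 = -4998994$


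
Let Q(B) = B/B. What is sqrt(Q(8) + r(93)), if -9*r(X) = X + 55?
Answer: I*sqrt(139)/3 ≈ 3.9299*I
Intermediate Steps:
Q(B) = 1
r(X) = -55/9 - X/9 (r(X) = -(X + 55)/9 = -(55 + X)/9 = -55/9 - X/9)
sqrt(Q(8) + r(93)) = sqrt(1 + (-55/9 - 1/9*93)) = sqrt(1 + (-55/9 - 31/3)) = sqrt(1 - 148/9) = sqrt(-139/9) = I*sqrt(139)/3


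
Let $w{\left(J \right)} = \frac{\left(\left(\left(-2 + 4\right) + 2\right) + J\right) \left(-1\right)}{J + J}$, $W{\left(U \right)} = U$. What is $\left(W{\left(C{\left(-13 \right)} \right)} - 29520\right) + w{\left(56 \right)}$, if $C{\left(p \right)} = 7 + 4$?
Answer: $- \frac{826267}{28} \approx -29510.0$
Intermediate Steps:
$C{\left(p \right)} = 11$
$w{\left(J \right)} = \frac{-4 - J}{2 J}$ ($w{\left(J \right)} = \frac{\left(\left(2 + 2\right) + J\right) \left(-1\right)}{2 J} = \left(4 + J\right) \left(-1\right) \frac{1}{2 J} = \left(-4 - J\right) \frac{1}{2 J} = \frac{-4 - J}{2 J}$)
$\left(W{\left(C{\left(-13 \right)} \right)} - 29520\right) + w{\left(56 \right)} = \left(11 - 29520\right) + \frac{-4 - 56}{2 \cdot 56} = -29509 + \frac{1}{2} \cdot \frac{1}{56} \left(-4 - 56\right) = -29509 + \frac{1}{2} \cdot \frac{1}{56} \left(-60\right) = -29509 - \frac{15}{28} = - \frac{826267}{28}$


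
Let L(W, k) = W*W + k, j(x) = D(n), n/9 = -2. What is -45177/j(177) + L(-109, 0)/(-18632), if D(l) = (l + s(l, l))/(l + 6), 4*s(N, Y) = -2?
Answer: -546004009/18632 ≈ -29305.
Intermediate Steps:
n = -18 (n = 9*(-2) = -18)
s(N, Y) = -½ (s(N, Y) = (¼)*(-2) = -½)
D(l) = (-½ + l)/(6 + l) (D(l) = (l - ½)/(l + 6) = (-½ + l)/(6 + l))
j(x) = 37/24 (j(x) = (-½ - 18)/(6 - 18) = -37/2/(-12) = -1/12*(-37/2) = 37/24)
L(W, k) = k + W² (L(W, k) = W² + k = k + W²)
-45177/j(177) + L(-109, 0)/(-18632) = -45177/37/24 + (0 + (-109)²)/(-18632) = -45177*24/37 + (0 + 11881)*(-1/18632) = -29304 + 11881*(-1/18632) = -29304 - 11881/18632 = -546004009/18632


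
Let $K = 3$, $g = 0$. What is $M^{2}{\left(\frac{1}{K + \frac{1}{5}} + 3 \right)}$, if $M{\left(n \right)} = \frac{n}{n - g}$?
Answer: $1$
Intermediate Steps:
$M{\left(n \right)} = 1$ ($M{\left(n \right)} = \frac{n}{n - 0} = \frac{n}{n + 0} = \frac{n}{n} = 1$)
$M^{2}{\left(\frac{1}{K + \frac{1}{5}} + 3 \right)} = 1^{2} = 1$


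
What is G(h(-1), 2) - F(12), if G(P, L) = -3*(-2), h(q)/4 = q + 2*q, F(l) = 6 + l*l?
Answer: -144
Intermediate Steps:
F(l) = 6 + l²
h(q) = 12*q (h(q) = 4*(q + 2*q) = 4*(3*q) = 12*q)
G(P, L) = 6
G(h(-1), 2) - F(12) = 6 - (6 + 12²) = 6 - (6 + 144) = 6 - 1*150 = 6 - 150 = -144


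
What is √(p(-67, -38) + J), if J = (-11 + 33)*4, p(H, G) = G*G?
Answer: 2*√383 ≈ 39.141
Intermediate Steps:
p(H, G) = G²
J = 88 (J = 22*4 = 88)
√(p(-67, -38) + J) = √((-38)² + 88) = √(1444 + 88) = √1532 = 2*√383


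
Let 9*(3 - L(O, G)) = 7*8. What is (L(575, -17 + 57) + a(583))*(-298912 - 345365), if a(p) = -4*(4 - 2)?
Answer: 21690659/3 ≈ 7.2302e+6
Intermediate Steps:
a(p) = -8 (a(p) = -4*2 = -8)
L(O, G) = -29/9 (L(O, G) = 3 - 7*8/9 = 3 - 1/9*56 = 3 - 56/9 = -29/9)
(L(575, -17 + 57) + a(583))*(-298912 - 345365) = (-29/9 - 8)*(-298912 - 345365) = -101/9*(-644277) = 21690659/3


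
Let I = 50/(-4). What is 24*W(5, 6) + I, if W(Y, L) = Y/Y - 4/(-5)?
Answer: 307/10 ≈ 30.700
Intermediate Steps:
W(Y, L) = 9/5 (W(Y, L) = 1 - 4*(-⅕) = 1 + ⅘ = 9/5)
I = -25/2 (I = 50*(-¼) = -25/2 ≈ -12.500)
24*W(5, 6) + I = 24*(9/5) - 25/2 = 216/5 - 25/2 = 307/10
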